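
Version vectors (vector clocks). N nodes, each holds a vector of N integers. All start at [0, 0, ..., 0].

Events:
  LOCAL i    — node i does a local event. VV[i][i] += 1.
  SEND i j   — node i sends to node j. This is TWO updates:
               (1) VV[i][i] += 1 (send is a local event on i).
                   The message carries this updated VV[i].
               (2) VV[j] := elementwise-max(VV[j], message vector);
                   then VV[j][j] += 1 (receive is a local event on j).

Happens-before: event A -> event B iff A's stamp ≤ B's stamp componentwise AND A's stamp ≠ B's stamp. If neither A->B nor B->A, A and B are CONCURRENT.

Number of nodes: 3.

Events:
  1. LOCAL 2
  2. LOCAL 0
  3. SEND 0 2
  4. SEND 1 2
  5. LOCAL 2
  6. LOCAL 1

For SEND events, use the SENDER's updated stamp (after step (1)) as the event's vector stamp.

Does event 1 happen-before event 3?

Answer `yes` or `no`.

Initial: VV[0]=[0, 0, 0]
Initial: VV[1]=[0, 0, 0]
Initial: VV[2]=[0, 0, 0]
Event 1: LOCAL 2: VV[2][2]++ -> VV[2]=[0, 0, 1]
Event 2: LOCAL 0: VV[0][0]++ -> VV[0]=[1, 0, 0]
Event 3: SEND 0->2: VV[0][0]++ -> VV[0]=[2, 0, 0], msg_vec=[2, 0, 0]; VV[2]=max(VV[2],msg_vec) then VV[2][2]++ -> VV[2]=[2, 0, 2]
Event 4: SEND 1->2: VV[1][1]++ -> VV[1]=[0, 1, 0], msg_vec=[0, 1, 0]; VV[2]=max(VV[2],msg_vec) then VV[2][2]++ -> VV[2]=[2, 1, 3]
Event 5: LOCAL 2: VV[2][2]++ -> VV[2]=[2, 1, 4]
Event 6: LOCAL 1: VV[1][1]++ -> VV[1]=[0, 2, 0]
Event 1 stamp: [0, 0, 1]
Event 3 stamp: [2, 0, 0]
[0, 0, 1] <= [2, 0, 0]? False. Equal? False. Happens-before: False

Answer: no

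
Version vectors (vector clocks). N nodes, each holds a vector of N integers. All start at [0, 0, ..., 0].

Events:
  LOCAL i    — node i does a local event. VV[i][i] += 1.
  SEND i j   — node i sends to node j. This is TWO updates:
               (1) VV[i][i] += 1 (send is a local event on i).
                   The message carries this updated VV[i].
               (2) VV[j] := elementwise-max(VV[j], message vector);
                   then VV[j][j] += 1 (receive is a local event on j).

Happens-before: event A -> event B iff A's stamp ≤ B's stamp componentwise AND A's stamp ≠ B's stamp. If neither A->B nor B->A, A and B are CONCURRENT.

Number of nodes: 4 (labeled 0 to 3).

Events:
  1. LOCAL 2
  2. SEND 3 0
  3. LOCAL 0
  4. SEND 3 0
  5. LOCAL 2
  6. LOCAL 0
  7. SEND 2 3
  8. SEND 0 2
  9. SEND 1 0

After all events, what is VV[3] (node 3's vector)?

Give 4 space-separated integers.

Answer: 0 0 3 3

Derivation:
Initial: VV[0]=[0, 0, 0, 0]
Initial: VV[1]=[0, 0, 0, 0]
Initial: VV[2]=[0, 0, 0, 0]
Initial: VV[3]=[0, 0, 0, 0]
Event 1: LOCAL 2: VV[2][2]++ -> VV[2]=[0, 0, 1, 0]
Event 2: SEND 3->0: VV[3][3]++ -> VV[3]=[0, 0, 0, 1], msg_vec=[0, 0, 0, 1]; VV[0]=max(VV[0],msg_vec) then VV[0][0]++ -> VV[0]=[1, 0, 0, 1]
Event 3: LOCAL 0: VV[0][0]++ -> VV[0]=[2, 0, 0, 1]
Event 4: SEND 3->0: VV[3][3]++ -> VV[3]=[0, 0, 0, 2], msg_vec=[0, 0, 0, 2]; VV[0]=max(VV[0],msg_vec) then VV[0][0]++ -> VV[0]=[3, 0, 0, 2]
Event 5: LOCAL 2: VV[2][2]++ -> VV[2]=[0, 0, 2, 0]
Event 6: LOCAL 0: VV[0][0]++ -> VV[0]=[4, 0, 0, 2]
Event 7: SEND 2->3: VV[2][2]++ -> VV[2]=[0, 0, 3, 0], msg_vec=[0, 0, 3, 0]; VV[3]=max(VV[3],msg_vec) then VV[3][3]++ -> VV[3]=[0, 0, 3, 3]
Event 8: SEND 0->2: VV[0][0]++ -> VV[0]=[5, 0, 0, 2], msg_vec=[5, 0, 0, 2]; VV[2]=max(VV[2],msg_vec) then VV[2][2]++ -> VV[2]=[5, 0, 4, 2]
Event 9: SEND 1->0: VV[1][1]++ -> VV[1]=[0, 1, 0, 0], msg_vec=[0, 1, 0, 0]; VV[0]=max(VV[0],msg_vec) then VV[0][0]++ -> VV[0]=[6, 1, 0, 2]
Final vectors: VV[0]=[6, 1, 0, 2]; VV[1]=[0, 1, 0, 0]; VV[2]=[5, 0, 4, 2]; VV[3]=[0, 0, 3, 3]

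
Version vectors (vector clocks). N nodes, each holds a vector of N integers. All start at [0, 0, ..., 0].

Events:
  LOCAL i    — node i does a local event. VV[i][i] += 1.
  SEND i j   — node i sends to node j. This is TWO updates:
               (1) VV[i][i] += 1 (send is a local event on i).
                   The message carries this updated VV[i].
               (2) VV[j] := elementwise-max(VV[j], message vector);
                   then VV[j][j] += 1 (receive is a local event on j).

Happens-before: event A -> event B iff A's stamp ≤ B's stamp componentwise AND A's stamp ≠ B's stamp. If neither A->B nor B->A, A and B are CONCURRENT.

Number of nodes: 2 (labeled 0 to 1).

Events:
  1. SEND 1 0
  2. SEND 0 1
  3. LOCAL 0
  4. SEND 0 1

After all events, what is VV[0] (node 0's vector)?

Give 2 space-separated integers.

Answer: 4 1

Derivation:
Initial: VV[0]=[0, 0]
Initial: VV[1]=[0, 0]
Event 1: SEND 1->0: VV[1][1]++ -> VV[1]=[0, 1], msg_vec=[0, 1]; VV[0]=max(VV[0],msg_vec) then VV[0][0]++ -> VV[0]=[1, 1]
Event 2: SEND 0->1: VV[0][0]++ -> VV[0]=[2, 1], msg_vec=[2, 1]; VV[1]=max(VV[1],msg_vec) then VV[1][1]++ -> VV[1]=[2, 2]
Event 3: LOCAL 0: VV[0][0]++ -> VV[0]=[3, 1]
Event 4: SEND 0->1: VV[0][0]++ -> VV[0]=[4, 1], msg_vec=[4, 1]; VV[1]=max(VV[1],msg_vec) then VV[1][1]++ -> VV[1]=[4, 3]
Final vectors: VV[0]=[4, 1]; VV[1]=[4, 3]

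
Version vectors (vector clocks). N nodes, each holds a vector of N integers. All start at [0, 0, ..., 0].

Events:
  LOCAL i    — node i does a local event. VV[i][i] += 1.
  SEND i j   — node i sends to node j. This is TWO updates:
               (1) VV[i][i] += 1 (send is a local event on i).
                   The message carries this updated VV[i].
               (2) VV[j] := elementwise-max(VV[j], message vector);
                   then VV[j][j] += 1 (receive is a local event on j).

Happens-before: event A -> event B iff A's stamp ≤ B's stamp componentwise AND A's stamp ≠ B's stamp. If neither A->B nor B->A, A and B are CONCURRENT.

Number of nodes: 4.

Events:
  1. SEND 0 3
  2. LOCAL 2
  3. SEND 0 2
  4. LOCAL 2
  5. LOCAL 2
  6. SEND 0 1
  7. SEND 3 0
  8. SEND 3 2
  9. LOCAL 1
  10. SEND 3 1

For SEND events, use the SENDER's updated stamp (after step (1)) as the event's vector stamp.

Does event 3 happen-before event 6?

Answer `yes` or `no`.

Answer: yes

Derivation:
Initial: VV[0]=[0, 0, 0, 0]
Initial: VV[1]=[0, 0, 0, 0]
Initial: VV[2]=[0, 0, 0, 0]
Initial: VV[3]=[0, 0, 0, 0]
Event 1: SEND 0->3: VV[0][0]++ -> VV[0]=[1, 0, 0, 0], msg_vec=[1, 0, 0, 0]; VV[3]=max(VV[3],msg_vec) then VV[3][3]++ -> VV[3]=[1, 0, 0, 1]
Event 2: LOCAL 2: VV[2][2]++ -> VV[2]=[0, 0, 1, 0]
Event 3: SEND 0->2: VV[0][0]++ -> VV[0]=[2, 0, 0, 0], msg_vec=[2, 0, 0, 0]; VV[2]=max(VV[2],msg_vec) then VV[2][2]++ -> VV[2]=[2, 0, 2, 0]
Event 4: LOCAL 2: VV[2][2]++ -> VV[2]=[2, 0, 3, 0]
Event 5: LOCAL 2: VV[2][2]++ -> VV[2]=[2, 0, 4, 0]
Event 6: SEND 0->1: VV[0][0]++ -> VV[0]=[3, 0, 0, 0], msg_vec=[3, 0, 0, 0]; VV[1]=max(VV[1],msg_vec) then VV[1][1]++ -> VV[1]=[3, 1, 0, 0]
Event 7: SEND 3->0: VV[3][3]++ -> VV[3]=[1, 0, 0, 2], msg_vec=[1, 0, 0, 2]; VV[0]=max(VV[0],msg_vec) then VV[0][0]++ -> VV[0]=[4, 0, 0, 2]
Event 8: SEND 3->2: VV[3][3]++ -> VV[3]=[1, 0, 0, 3], msg_vec=[1, 0, 0, 3]; VV[2]=max(VV[2],msg_vec) then VV[2][2]++ -> VV[2]=[2, 0, 5, 3]
Event 9: LOCAL 1: VV[1][1]++ -> VV[1]=[3, 2, 0, 0]
Event 10: SEND 3->1: VV[3][3]++ -> VV[3]=[1, 0, 0, 4], msg_vec=[1, 0, 0, 4]; VV[1]=max(VV[1],msg_vec) then VV[1][1]++ -> VV[1]=[3, 3, 0, 4]
Event 3 stamp: [2, 0, 0, 0]
Event 6 stamp: [3, 0, 0, 0]
[2, 0, 0, 0] <= [3, 0, 0, 0]? True. Equal? False. Happens-before: True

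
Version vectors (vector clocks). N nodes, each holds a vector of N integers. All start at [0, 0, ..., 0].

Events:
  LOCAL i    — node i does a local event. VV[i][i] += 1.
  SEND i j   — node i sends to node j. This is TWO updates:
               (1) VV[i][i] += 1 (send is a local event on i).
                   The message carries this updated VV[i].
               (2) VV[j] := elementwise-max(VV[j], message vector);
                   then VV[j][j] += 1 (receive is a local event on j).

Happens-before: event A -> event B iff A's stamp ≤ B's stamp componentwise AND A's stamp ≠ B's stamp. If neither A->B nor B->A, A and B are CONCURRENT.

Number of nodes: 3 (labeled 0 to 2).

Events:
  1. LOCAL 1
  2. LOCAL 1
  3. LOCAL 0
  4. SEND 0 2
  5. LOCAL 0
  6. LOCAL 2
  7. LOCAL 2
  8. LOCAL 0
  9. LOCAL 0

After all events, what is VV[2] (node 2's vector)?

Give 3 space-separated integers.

Initial: VV[0]=[0, 0, 0]
Initial: VV[1]=[0, 0, 0]
Initial: VV[2]=[0, 0, 0]
Event 1: LOCAL 1: VV[1][1]++ -> VV[1]=[0, 1, 0]
Event 2: LOCAL 1: VV[1][1]++ -> VV[1]=[0, 2, 0]
Event 3: LOCAL 0: VV[0][0]++ -> VV[0]=[1, 0, 0]
Event 4: SEND 0->2: VV[0][0]++ -> VV[0]=[2, 0, 0], msg_vec=[2, 0, 0]; VV[2]=max(VV[2],msg_vec) then VV[2][2]++ -> VV[2]=[2, 0, 1]
Event 5: LOCAL 0: VV[0][0]++ -> VV[0]=[3, 0, 0]
Event 6: LOCAL 2: VV[2][2]++ -> VV[2]=[2, 0, 2]
Event 7: LOCAL 2: VV[2][2]++ -> VV[2]=[2, 0, 3]
Event 8: LOCAL 0: VV[0][0]++ -> VV[0]=[4, 0, 0]
Event 9: LOCAL 0: VV[0][0]++ -> VV[0]=[5, 0, 0]
Final vectors: VV[0]=[5, 0, 0]; VV[1]=[0, 2, 0]; VV[2]=[2, 0, 3]

Answer: 2 0 3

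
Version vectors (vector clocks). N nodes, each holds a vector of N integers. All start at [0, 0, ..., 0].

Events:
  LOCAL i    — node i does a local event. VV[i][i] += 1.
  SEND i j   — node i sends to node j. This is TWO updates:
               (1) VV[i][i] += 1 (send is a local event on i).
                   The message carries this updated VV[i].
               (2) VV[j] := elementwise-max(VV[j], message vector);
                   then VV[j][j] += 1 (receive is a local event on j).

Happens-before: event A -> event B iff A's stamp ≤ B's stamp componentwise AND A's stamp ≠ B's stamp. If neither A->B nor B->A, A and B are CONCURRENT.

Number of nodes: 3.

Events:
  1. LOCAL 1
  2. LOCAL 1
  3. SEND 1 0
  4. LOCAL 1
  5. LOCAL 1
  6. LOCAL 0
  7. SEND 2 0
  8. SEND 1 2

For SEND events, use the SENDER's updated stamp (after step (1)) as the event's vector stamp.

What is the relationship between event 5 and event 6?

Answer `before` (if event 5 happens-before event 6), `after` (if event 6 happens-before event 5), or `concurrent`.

Answer: concurrent

Derivation:
Initial: VV[0]=[0, 0, 0]
Initial: VV[1]=[0, 0, 0]
Initial: VV[2]=[0, 0, 0]
Event 1: LOCAL 1: VV[1][1]++ -> VV[1]=[0, 1, 0]
Event 2: LOCAL 1: VV[1][1]++ -> VV[1]=[0, 2, 0]
Event 3: SEND 1->0: VV[1][1]++ -> VV[1]=[0, 3, 0], msg_vec=[0, 3, 0]; VV[0]=max(VV[0],msg_vec) then VV[0][0]++ -> VV[0]=[1, 3, 0]
Event 4: LOCAL 1: VV[1][1]++ -> VV[1]=[0, 4, 0]
Event 5: LOCAL 1: VV[1][1]++ -> VV[1]=[0, 5, 0]
Event 6: LOCAL 0: VV[0][0]++ -> VV[0]=[2, 3, 0]
Event 7: SEND 2->0: VV[2][2]++ -> VV[2]=[0, 0, 1], msg_vec=[0, 0, 1]; VV[0]=max(VV[0],msg_vec) then VV[0][0]++ -> VV[0]=[3, 3, 1]
Event 8: SEND 1->2: VV[1][1]++ -> VV[1]=[0, 6, 0], msg_vec=[0, 6, 0]; VV[2]=max(VV[2],msg_vec) then VV[2][2]++ -> VV[2]=[0, 6, 2]
Event 5 stamp: [0, 5, 0]
Event 6 stamp: [2, 3, 0]
[0, 5, 0] <= [2, 3, 0]? False
[2, 3, 0] <= [0, 5, 0]? False
Relation: concurrent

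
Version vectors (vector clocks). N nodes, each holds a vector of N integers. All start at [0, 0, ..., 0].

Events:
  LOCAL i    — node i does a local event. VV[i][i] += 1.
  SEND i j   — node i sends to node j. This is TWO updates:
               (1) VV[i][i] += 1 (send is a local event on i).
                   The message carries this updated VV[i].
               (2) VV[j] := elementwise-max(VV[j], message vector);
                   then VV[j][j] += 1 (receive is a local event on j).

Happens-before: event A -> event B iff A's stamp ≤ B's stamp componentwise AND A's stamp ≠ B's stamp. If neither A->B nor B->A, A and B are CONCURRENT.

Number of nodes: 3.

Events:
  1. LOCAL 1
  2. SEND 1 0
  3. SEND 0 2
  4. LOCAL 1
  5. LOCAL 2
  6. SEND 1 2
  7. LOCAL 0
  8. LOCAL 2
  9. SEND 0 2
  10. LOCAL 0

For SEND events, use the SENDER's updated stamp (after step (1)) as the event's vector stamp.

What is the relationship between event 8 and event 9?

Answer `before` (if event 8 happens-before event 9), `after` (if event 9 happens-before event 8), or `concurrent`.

Answer: concurrent

Derivation:
Initial: VV[0]=[0, 0, 0]
Initial: VV[1]=[0, 0, 0]
Initial: VV[2]=[0, 0, 0]
Event 1: LOCAL 1: VV[1][1]++ -> VV[1]=[0, 1, 0]
Event 2: SEND 1->0: VV[1][1]++ -> VV[1]=[0, 2, 0], msg_vec=[0, 2, 0]; VV[0]=max(VV[0],msg_vec) then VV[0][0]++ -> VV[0]=[1, 2, 0]
Event 3: SEND 0->2: VV[0][0]++ -> VV[0]=[2, 2, 0], msg_vec=[2, 2, 0]; VV[2]=max(VV[2],msg_vec) then VV[2][2]++ -> VV[2]=[2, 2, 1]
Event 4: LOCAL 1: VV[1][1]++ -> VV[1]=[0, 3, 0]
Event 5: LOCAL 2: VV[2][2]++ -> VV[2]=[2, 2, 2]
Event 6: SEND 1->2: VV[1][1]++ -> VV[1]=[0, 4, 0], msg_vec=[0, 4, 0]; VV[2]=max(VV[2],msg_vec) then VV[2][2]++ -> VV[2]=[2, 4, 3]
Event 7: LOCAL 0: VV[0][0]++ -> VV[0]=[3, 2, 0]
Event 8: LOCAL 2: VV[2][2]++ -> VV[2]=[2, 4, 4]
Event 9: SEND 0->2: VV[0][0]++ -> VV[0]=[4, 2, 0], msg_vec=[4, 2, 0]; VV[2]=max(VV[2],msg_vec) then VV[2][2]++ -> VV[2]=[4, 4, 5]
Event 10: LOCAL 0: VV[0][0]++ -> VV[0]=[5, 2, 0]
Event 8 stamp: [2, 4, 4]
Event 9 stamp: [4, 2, 0]
[2, 4, 4] <= [4, 2, 0]? False
[4, 2, 0] <= [2, 4, 4]? False
Relation: concurrent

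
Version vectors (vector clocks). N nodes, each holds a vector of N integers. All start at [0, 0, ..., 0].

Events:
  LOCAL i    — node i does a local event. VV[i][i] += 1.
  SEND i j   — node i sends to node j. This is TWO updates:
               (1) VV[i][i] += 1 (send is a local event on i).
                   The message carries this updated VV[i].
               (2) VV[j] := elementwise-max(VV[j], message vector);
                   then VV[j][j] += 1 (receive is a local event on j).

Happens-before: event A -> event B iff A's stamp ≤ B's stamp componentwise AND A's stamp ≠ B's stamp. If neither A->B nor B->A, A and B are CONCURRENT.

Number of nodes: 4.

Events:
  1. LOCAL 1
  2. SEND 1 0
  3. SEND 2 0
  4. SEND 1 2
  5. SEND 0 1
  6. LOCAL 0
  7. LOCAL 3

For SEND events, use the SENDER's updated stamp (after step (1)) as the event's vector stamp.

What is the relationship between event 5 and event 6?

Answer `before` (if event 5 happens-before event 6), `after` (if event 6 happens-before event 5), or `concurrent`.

Answer: before

Derivation:
Initial: VV[0]=[0, 0, 0, 0]
Initial: VV[1]=[0, 0, 0, 0]
Initial: VV[2]=[0, 0, 0, 0]
Initial: VV[3]=[0, 0, 0, 0]
Event 1: LOCAL 1: VV[1][1]++ -> VV[1]=[0, 1, 0, 0]
Event 2: SEND 1->0: VV[1][1]++ -> VV[1]=[0, 2, 0, 0], msg_vec=[0, 2, 0, 0]; VV[0]=max(VV[0],msg_vec) then VV[0][0]++ -> VV[0]=[1, 2, 0, 0]
Event 3: SEND 2->0: VV[2][2]++ -> VV[2]=[0, 0, 1, 0], msg_vec=[0, 0, 1, 0]; VV[0]=max(VV[0],msg_vec) then VV[0][0]++ -> VV[0]=[2, 2, 1, 0]
Event 4: SEND 1->2: VV[1][1]++ -> VV[1]=[0, 3, 0, 0], msg_vec=[0, 3, 0, 0]; VV[2]=max(VV[2],msg_vec) then VV[2][2]++ -> VV[2]=[0, 3, 2, 0]
Event 5: SEND 0->1: VV[0][0]++ -> VV[0]=[3, 2, 1, 0], msg_vec=[3, 2, 1, 0]; VV[1]=max(VV[1],msg_vec) then VV[1][1]++ -> VV[1]=[3, 4, 1, 0]
Event 6: LOCAL 0: VV[0][0]++ -> VV[0]=[4, 2, 1, 0]
Event 7: LOCAL 3: VV[3][3]++ -> VV[3]=[0, 0, 0, 1]
Event 5 stamp: [3, 2, 1, 0]
Event 6 stamp: [4, 2, 1, 0]
[3, 2, 1, 0] <= [4, 2, 1, 0]? True
[4, 2, 1, 0] <= [3, 2, 1, 0]? False
Relation: before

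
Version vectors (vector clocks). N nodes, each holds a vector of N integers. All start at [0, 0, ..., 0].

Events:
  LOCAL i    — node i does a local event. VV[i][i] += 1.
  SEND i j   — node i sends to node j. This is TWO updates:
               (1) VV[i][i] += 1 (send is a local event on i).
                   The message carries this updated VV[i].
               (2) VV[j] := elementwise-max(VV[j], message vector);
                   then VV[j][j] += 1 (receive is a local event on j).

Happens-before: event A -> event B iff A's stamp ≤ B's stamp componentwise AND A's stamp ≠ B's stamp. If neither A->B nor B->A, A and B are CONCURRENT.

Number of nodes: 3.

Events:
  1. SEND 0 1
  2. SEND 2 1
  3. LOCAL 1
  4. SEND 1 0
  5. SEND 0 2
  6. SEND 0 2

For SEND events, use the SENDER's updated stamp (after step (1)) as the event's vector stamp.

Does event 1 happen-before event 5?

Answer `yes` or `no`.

Initial: VV[0]=[0, 0, 0]
Initial: VV[1]=[0, 0, 0]
Initial: VV[2]=[0, 0, 0]
Event 1: SEND 0->1: VV[0][0]++ -> VV[0]=[1, 0, 0], msg_vec=[1, 0, 0]; VV[1]=max(VV[1],msg_vec) then VV[1][1]++ -> VV[1]=[1, 1, 0]
Event 2: SEND 2->1: VV[2][2]++ -> VV[2]=[0, 0, 1], msg_vec=[0, 0, 1]; VV[1]=max(VV[1],msg_vec) then VV[1][1]++ -> VV[1]=[1, 2, 1]
Event 3: LOCAL 1: VV[1][1]++ -> VV[1]=[1, 3, 1]
Event 4: SEND 1->0: VV[1][1]++ -> VV[1]=[1, 4, 1], msg_vec=[1, 4, 1]; VV[0]=max(VV[0],msg_vec) then VV[0][0]++ -> VV[0]=[2, 4, 1]
Event 5: SEND 0->2: VV[0][0]++ -> VV[0]=[3, 4, 1], msg_vec=[3, 4, 1]; VV[2]=max(VV[2],msg_vec) then VV[2][2]++ -> VV[2]=[3, 4, 2]
Event 6: SEND 0->2: VV[0][0]++ -> VV[0]=[4, 4, 1], msg_vec=[4, 4, 1]; VV[2]=max(VV[2],msg_vec) then VV[2][2]++ -> VV[2]=[4, 4, 3]
Event 1 stamp: [1, 0, 0]
Event 5 stamp: [3, 4, 1]
[1, 0, 0] <= [3, 4, 1]? True. Equal? False. Happens-before: True

Answer: yes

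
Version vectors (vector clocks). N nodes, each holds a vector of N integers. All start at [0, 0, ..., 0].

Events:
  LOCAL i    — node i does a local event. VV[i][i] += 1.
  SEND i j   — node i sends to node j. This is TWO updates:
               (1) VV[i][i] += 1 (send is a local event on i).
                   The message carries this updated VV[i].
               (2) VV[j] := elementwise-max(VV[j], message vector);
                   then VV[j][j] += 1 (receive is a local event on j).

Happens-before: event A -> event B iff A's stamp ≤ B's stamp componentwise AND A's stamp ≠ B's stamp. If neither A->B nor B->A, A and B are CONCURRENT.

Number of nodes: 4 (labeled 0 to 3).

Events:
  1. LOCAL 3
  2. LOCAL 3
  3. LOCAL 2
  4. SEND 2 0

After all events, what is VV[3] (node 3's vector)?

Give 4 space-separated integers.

Initial: VV[0]=[0, 0, 0, 0]
Initial: VV[1]=[0, 0, 0, 0]
Initial: VV[2]=[0, 0, 0, 0]
Initial: VV[3]=[0, 0, 0, 0]
Event 1: LOCAL 3: VV[3][3]++ -> VV[3]=[0, 0, 0, 1]
Event 2: LOCAL 3: VV[3][3]++ -> VV[3]=[0, 0, 0, 2]
Event 3: LOCAL 2: VV[2][2]++ -> VV[2]=[0, 0, 1, 0]
Event 4: SEND 2->0: VV[2][2]++ -> VV[2]=[0, 0, 2, 0], msg_vec=[0, 0, 2, 0]; VV[0]=max(VV[0],msg_vec) then VV[0][0]++ -> VV[0]=[1, 0, 2, 0]
Final vectors: VV[0]=[1, 0, 2, 0]; VV[1]=[0, 0, 0, 0]; VV[2]=[0, 0, 2, 0]; VV[3]=[0, 0, 0, 2]

Answer: 0 0 0 2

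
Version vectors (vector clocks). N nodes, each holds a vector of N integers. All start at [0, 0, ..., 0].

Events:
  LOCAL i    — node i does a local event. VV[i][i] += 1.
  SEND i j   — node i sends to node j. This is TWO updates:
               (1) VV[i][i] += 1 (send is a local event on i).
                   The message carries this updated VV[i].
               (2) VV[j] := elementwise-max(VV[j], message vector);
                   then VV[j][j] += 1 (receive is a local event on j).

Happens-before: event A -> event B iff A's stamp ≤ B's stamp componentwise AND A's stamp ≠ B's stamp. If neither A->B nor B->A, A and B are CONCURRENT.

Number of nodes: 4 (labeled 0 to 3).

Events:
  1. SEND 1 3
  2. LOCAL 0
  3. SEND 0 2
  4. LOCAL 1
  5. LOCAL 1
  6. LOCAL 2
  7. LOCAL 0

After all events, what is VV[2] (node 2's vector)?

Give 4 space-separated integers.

Initial: VV[0]=[0, 0, 0, 0]
Initial: VV[1]=[0, 0, 0, 0]
Initial: VV[2]=[0, 0, 0, 0]
Initial: VV[3]=[0, 0, 0, 0]
Event 1: SEND 1->3: VV[1][1]++ -> VV[1]=[0, 1, 0, 0], msg_vec=[0, 1, 0, 0]; VV[3]=max(VV[3],msg_vec) then VV[3][3]++ -> VV[3]=[0, 1, 0, 1]
Event 2: LOCAL 0: VV[0][0]++ -> VV[0]=[1, 0, 0, 0]
Event 3: SEND 0->2: VV[0][0]++ -> VV[0]=[2, 0, 0, 0], msg_vec=[2, 0, 0, 0]; VV[2]=max(VV[2],msg_vec) then VV[2][2]++ -> VV[2]=[2, 0, 1, 0]
Event 4: LOCAL 1: VV[1][1]++ -> VV[1]=[0, 2, 0, 0]
Event 5: LOCAL 1: VV[1][1]++ -> VV[1]=[0, 3, 0, 0]
Event 6: LOCAL 2: VV[2][2]++ -> VV[2]=[2, 0, 2, 0]
Event 7: LOCAL 0: VV[0][0]++ -> VV[0]=[3, 0, 0, 0]
Final vectors: VV[0]=[3, 0, 0, 0]; VV[1]=[0, 3, 0, 0]; VV[2]=[2, 0, 2, 0]; VV[3]=[0, 1, 0, 1]

Answer: 2 0 2 0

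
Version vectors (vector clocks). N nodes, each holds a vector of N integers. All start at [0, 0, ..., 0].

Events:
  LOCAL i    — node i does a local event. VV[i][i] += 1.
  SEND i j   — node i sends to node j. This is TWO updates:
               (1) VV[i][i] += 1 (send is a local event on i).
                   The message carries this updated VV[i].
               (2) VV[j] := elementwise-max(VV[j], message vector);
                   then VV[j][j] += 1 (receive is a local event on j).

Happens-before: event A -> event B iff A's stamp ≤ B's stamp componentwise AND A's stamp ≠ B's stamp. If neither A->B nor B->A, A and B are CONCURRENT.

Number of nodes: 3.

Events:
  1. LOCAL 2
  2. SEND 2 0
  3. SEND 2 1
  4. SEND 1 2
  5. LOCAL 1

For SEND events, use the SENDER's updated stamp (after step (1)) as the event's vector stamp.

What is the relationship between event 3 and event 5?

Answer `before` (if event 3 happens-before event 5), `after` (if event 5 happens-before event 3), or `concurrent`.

Initial: VV[0]=[0, 0, 0]
Initial: VV[1]=[0, 0, 0]
Initial: VV[2]=[0, 0, 0]
Event 1: LOCAL 2: VV[2][2]++ -> VV[2]=[0, 0, 1]
Event 2: SEND 2->0: VV[2][2]++ -> VV[2]=[0, 0, 2], msg_vec=[0, 0, 2]; VV[0]=max(VV[0],msg_vec) then VV[0][0]++ -> VV[0]=[1, 0, 2]
Event 3: SEND 2->1: VV[2][2]++ -> VV[2]=[0, 0, 3], msg_vec=[0, 0, 3]; VV[1]=max(VV[1],msg_vec) then VV[1][1]++ -> VV[1]=[0, 1, 3]
Event 4: SEND 1->2: VV[1][1]++ -> VV[1]=[0, 2, 3], msg_vec=[0, 2, 3]; VV[2]=max(VV[2],msg_vec) then VV[2][2]++ -> VV[2]=[0, 2, 4]
Event 5: LOCAL 1: VV[1][1]++ -> VV[1]=[0, 3, 3]
Event 3 stamp: [0, 0, 3]
Event 5 stamp: [0, 3, 3]
[0, 0, 3] <= [0, 3, 3]? True
[0, 3, 3] <= [0, 0, 3]? False
Relation: before

Answer: before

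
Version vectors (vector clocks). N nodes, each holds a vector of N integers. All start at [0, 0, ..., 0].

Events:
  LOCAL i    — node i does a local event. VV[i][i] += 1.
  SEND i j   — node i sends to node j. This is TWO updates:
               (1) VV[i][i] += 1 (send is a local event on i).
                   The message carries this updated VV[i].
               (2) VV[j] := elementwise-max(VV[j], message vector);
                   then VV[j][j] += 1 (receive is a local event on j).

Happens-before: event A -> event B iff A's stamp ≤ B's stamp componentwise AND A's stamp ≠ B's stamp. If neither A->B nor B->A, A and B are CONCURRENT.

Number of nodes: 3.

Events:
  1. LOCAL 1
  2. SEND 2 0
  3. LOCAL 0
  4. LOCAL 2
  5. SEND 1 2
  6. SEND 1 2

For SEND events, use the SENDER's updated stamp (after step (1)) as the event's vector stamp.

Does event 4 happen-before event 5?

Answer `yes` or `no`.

Answer: no

Derivation:
Initial: VV[0]=[0, 0, 0]
Initial: VV[1]=[0, 0, 0]
Initial: VV[2]=[0, 0, 0]
Event 1: LOCAL 1: VV[1][1]++ -> VV[1]=[0, 1, 0]
Event 2: SEND 2->0: VV[2][2]++ -> VV[2]=[0, 0, 1], msg_vec=[0, 0, 1]; VV[0]=max(VV[0],msg_vec) then VV[0][0]++ -> VV[0]=[1, 0, 1]
Event 3: LOCAL 0: VV[0][0]++ -> VV[0]=[2, 0, 1]
Event 4: LOCAL 2: VV[2][2]++ -> VV[2]=[0, 0, 2]
Event 5: SEND 1->2: VV[1][1]++ -> VV[1]=[0, 2, 0], msg_vec=[0, 2, 0]; VV[2]=max(VV[2],msg_vec) then VV[2][2]++ -> VV[2]=[0, 2, 3]
Event 6: SEND 1->2: VV[1][1]++ -> VV[1]=[0, 3, 0], msg_vec=[0, 3, 0]; VV[2]=max(VV[2],msg_vec) then VV[2][2]++ -> VV[2]=[0, 3, 4]
Event 4 stamp: [0, 0, 2]
Event 5 stamp: [0, 2, 0]
[0, 0, 2] <= [0, 2, 0]? False. Equal? False. Happens-before: False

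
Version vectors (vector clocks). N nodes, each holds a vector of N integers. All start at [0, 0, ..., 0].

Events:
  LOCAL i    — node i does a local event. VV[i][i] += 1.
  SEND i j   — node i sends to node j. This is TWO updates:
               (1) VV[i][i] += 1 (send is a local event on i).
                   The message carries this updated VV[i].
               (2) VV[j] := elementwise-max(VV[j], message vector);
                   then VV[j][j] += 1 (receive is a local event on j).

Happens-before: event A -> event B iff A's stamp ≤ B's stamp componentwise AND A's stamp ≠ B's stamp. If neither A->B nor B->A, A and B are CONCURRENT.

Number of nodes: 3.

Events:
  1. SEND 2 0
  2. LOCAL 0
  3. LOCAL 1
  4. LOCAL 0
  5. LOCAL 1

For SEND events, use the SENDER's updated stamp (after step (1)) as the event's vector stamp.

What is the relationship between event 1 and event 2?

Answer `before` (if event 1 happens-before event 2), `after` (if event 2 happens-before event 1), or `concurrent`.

Initial: VV[0]=[0, 0, 0]
Initial: VV[1]=[0, 0, 0]
Initial: VV[2]=[0, 0, 0]
Event 1: SEND 2->0: VV[2][2]++ -> VV[2]=[0, 0, 1], msg_vec=[0, 0, 1]; VV[0]=max(VV[0],msg_vec) then VV[0][0]++ -> VV[0]=[1, 0, 1]
Event 2: LOCAL 0: VV[0][0]++ -> VV[0]=[2, 0, 1]
Event 3: LOCAL 1: VV[1][1]++ -> VV[1]=[0, 1, 0]
Event 4: LOCAL 0: VV[0][0]++ -> VV[0]=[3, 0, 1]
Event 5: LOCAL 1: VV[1][1]++ -> VV[1]=[0, 2, 0]
Event 1 stamp: [0, 0, 1]
Event 2 stamp: [2, 0, 1]
[0, 0, 1] <= [2, 0, 1]? True
[2, 0, 1] <= [0, 0, 1]? False
Relation: before

Answer: before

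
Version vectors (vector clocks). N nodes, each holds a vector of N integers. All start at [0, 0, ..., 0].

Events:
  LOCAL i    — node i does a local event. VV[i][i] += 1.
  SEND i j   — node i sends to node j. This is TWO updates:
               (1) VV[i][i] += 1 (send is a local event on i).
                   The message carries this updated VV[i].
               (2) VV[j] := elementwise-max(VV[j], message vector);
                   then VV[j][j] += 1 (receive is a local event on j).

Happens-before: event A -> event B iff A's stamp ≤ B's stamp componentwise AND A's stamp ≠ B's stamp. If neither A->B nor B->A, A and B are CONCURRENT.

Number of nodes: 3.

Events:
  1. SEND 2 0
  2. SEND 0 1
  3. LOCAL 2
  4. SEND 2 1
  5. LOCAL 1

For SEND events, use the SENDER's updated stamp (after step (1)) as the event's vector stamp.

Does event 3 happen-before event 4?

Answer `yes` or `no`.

Answer: yes

Derivation:
Initial: VV[0]=[0, 0, 0]
Initial: VV[1]=[0, 0, 0]
Initial: VV[2]=[0, 0, 0]
Event 1: SEND 2->0: VV[2][2]++ -> VV[2]=[0, 0, 1], msg_vec=[0, 0, 1]; VV[0]=max(VV[0],msg_vec) then VV[0][0]++ -> VV[0]=[1, 0, 1]
Event 2: SEND 0->1: VV[0][0]++ -> VV[0]=[2, 0, 1], msg_vec=[2, 0, 1]; VV[1]=max(VV[1],msg_vec) then VV[1][1]++ -> VV[1]=[2, 1, 1]
Event 3: LOCAL 2: VV[2][2]++ -> VV[2]=[0, 0, 2]
Event 4: SEND 2->1: VV[2][2]++ -> VV[2]=[0, 0, 3], msg_vec=[0, 0, 3]; VV[1]=max(VV[1],msg_vec) then VV[1][1]++ -> VV[1]=[2, 2, 3]
Event 5: LOCAL 1: VV[1][1]++ -> VV[1]=[2, 3, 3]
Event 3 stamp: [0, 0, 2]
Event 4 stamp: [0, 0, 3]
[0, 0, 2] <= [0, 0, 3]? True. Equal? False. Happens-before: True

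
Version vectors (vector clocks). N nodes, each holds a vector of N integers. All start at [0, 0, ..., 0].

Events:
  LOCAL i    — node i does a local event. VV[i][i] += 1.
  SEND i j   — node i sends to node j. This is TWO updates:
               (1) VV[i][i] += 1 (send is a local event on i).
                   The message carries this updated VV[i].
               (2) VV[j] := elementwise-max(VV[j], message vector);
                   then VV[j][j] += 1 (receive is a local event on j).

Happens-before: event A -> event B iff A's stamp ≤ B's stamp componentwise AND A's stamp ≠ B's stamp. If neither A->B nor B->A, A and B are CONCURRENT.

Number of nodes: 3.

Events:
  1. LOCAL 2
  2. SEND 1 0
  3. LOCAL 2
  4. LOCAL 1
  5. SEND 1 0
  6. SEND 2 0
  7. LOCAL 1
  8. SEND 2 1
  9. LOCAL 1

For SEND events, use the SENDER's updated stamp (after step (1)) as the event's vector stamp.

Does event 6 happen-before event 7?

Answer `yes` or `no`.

Answer: no

Derivation:
Initial: VV[0]=[0, 0, 0]
Initial: VV[1]=[0, 0, 0]
Initial: VV[2]=[0, 0, 0]
Event 1: LOCAL 2: VV[2][2]++ -> VV[2]=[0, 0, 1]
Event 2: SEND 1->0: VV[1][1]++ -> VV[1]=[0, 1, 0], msg_vec=[0, 1, 0]; VV[0]=max(VV[0],msg_vec) then VV[0][0]++ -> VV[0]=[1, 1, 0]
Event 3: LOCAL 2: VV[2][2]++ -> VV[2]=[0, 0, 2]
Event 4: LOCAL 1: VV[1][1]++ -> VV[1]=[0, 2, 0]
Event 5: SEND 1->0: VV[1][1]++ -> VV[1]=[0, 3, 0], msg_vec=[0, 3, 0]; VV[0]=max(VV[0],msg_vec) then VV[0][0]++ -> VV[0]=[2, 3, 0]
Event 6: SEND 2->0: VV[2][2]++ -> VV[2]=[0, 0, 3], msg_vec=[0, 0, 3]; VV[0]=max(VV[0],msg_vec) then VV[0][0]++ -> VV[0]=[3, 3, 3]
Event 7: LOCAL 1: VV[1][1]++ -> VV[1]=[0, 4, 0]
Event 8: SEND 2->1: VV[2][2]++ -> VV[2]=[0, 0, 4], msg_vec=[0, 0, 4]; VV[1]=max(VV[1],msg_vec) then VV[1][1]++ -> VV[1]=[0, 5, 4]
Event 9: LOCAL 1: VV[1][1]++ -> VV[1]=[0, 6, 4]
Event 6 stamp: [0, 0, 3]
Event 7 stamp: [0, 4, 0]
[0, 0, 3] <= [0, 4, 0]? False. Equal? False. Happens-before: False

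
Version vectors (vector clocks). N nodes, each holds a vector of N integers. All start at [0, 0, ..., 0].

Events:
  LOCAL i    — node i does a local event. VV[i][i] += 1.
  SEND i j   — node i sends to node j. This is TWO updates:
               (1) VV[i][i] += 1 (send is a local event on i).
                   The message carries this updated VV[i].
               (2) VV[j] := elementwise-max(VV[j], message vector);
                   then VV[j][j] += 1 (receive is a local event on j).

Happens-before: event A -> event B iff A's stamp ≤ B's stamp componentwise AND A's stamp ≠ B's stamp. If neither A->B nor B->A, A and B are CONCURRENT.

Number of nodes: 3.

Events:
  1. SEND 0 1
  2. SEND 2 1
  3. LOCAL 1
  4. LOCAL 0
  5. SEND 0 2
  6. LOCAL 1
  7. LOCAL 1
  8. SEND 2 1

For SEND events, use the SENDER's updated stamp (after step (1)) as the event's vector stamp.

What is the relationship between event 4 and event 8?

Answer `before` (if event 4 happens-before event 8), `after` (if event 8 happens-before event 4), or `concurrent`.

Answer: before

Derivation:
Initial: VV[0]=[0, 0, 0]
Initial: VV[1]=[0, 0, 0]
Initial: VV[2]=[0, 0, 0]
Event 1: SEND 0->1: VV[0][0]++ -> VV[0]=[1, 0, 0], msg_vec=[1, 0, 0]; VV[1]=max(VV[1],msg_vec) then VV[1][1]++ -> VV[1]=[1, 1, 0]
Event 2: SEND 2->1: VV[2][2]++ -> VV[2]=[0, 0, 1], msg_vec=[0, 0, 1]; VV[1]=max(VV[1],msg_vec) then VV[1][1]++ -> VV[1]=[1, 2, 1]
Event 3: LOCAL 1: VV[1][1]++ -> VV[1]=[1, 3, 1]
Event 4: LOCAL 0: VV[0][0]++ -> VV[0]=[2, 0, 0]
Event 5: SEND 0->2: VV[0][0]++ -> VV[0]=[3, 0, 0], msg_vec=[3, 0, 0]; VV[2]=max(VV[2],msg_vec) then VV[2][2]++ -> VV[2]=[3, 0, 2]
Event 6: LOCAL 1: VV[1][1]++ -> VV[1]=[1, 4, 1]
Event 7: LOCAL 1: VV[1][1]++ -> VV[1]=[1, 5, 1]
Event 8: SEND 2->1: VV[2][2]++ -> VV[2]=[3, 0, 3], msg_vec=[3, 0, 3]; VV[1]=max(VV[1],msg_vec) then VV[1][1]++ -> VV[1]=[3, 6, 3]
Event 4 stamp: [2, 0, 0]
Event 8 stamp: [3, 0, 3]
[2, 0, 0] <= [3, 0, 3]? True
[3, 0, 3] <= [2, 0, 0]? False
Relation: before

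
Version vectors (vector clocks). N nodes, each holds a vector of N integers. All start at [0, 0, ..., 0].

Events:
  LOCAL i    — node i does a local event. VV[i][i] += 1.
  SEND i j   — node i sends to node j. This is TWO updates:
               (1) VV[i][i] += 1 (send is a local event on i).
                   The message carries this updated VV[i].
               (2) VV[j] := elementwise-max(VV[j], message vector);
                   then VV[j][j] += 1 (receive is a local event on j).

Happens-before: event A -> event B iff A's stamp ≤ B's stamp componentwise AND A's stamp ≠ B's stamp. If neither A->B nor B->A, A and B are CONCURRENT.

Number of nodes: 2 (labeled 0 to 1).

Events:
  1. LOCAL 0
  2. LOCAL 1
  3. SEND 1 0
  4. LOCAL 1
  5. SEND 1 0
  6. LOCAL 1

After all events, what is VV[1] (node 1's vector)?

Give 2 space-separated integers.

Initial: VV[0]=[0, 0]
Initial: VV[1]=[0, 0]
Event 1: LOCAL 0: VV[0][0]++ -> VV[0]=[1, 0]
Event 2: LOCAL 1: VV[1][1]++ -> VV[1]=[0, 1]
Event 3: SEND 1->0: VV[1][1]++ -> VV[1]=[0, 2], msg_vec=[0, 2]; VV[0]=max(VV[0],msg_vec) then VV[0][0]++ -> VV[0]=[2, 2]
Event 4: LOCAL 1: VV[1][1]++ -> VV[1]=[0, 3]
Event 5: SEND 1->0: VV[1][1]++ -> VV[1]=[0, 4], msg_vec=[0, 4]; VV[0]=max(VV[0],msg_vec) then VV[0][0]++ -> VV[0]=[3, 4]
Event 6: LOCAL 1: VV[1][1]++ -> VV[1]=[0, 5]
Final vectors: VV[0]=[3, 4]; VV[1]=[0, 5]

Answer: 0 5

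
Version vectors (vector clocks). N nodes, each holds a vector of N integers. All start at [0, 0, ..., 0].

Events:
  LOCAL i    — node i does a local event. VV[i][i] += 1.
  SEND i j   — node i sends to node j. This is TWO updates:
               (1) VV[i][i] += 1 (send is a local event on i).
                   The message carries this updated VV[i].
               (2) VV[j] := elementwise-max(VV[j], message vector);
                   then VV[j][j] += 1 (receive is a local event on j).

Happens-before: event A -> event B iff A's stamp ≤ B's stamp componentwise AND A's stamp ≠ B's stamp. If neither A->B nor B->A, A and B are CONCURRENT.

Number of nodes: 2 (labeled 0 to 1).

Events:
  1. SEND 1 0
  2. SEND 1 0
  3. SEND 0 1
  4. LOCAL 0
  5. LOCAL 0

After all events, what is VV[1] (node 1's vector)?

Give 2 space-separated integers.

Answer: 3 3

Derivation:
Initial: VV[0]=[0, 0]
Initial: VV[1]=[0, 0]
Event 1: SEND 1->0: VV[1][1]++ -> VV[1]=[0, 1], msg_vec=[0, 1]; VV[0]=max(VV[0],msg_vec) then VV[0][0]++ -> VV[0]=[1, 1]
Event 2: SEND 1->0: VV[1][1]++ -> VV[1]=[0, 2], msg_vec=[0, 2]; VV[0]=max(VV[0],msg_vec) then VV[0][0]++ -> VV[0]=[2, 2]
Event 3: SEND 0->1: VV[0][0]++ -> VV[0]=[3, 2], msg_vec=[3, 2]; VV[1]=max(VV[1],msg_vec) then VV[1][1]++ -> VV[1]=[3, 3]
Event 4: LOCAL 0: VV[0][0]++ -> VV[0]=[4, 2]
Event 5: LOCAL 0: VV[0][0]++ -> VV[0]=[5, 2]
Final vectors: VV[0]=[5, 2]; VV[1]=[3, 3]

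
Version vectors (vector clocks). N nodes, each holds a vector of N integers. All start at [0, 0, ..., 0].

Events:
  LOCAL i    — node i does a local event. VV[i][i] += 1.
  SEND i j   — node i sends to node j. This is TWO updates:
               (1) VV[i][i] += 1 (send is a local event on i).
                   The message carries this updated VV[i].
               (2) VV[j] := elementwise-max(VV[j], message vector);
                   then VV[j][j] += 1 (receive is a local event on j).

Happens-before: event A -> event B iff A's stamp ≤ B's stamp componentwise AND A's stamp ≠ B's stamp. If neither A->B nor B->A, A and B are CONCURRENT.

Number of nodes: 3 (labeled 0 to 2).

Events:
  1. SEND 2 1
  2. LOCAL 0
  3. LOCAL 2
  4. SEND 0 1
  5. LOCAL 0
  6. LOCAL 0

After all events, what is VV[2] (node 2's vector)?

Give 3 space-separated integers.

Initial: VV[0]=[0, 0, 0]
Initial: VV[1]=[0, 0, 0]
Initial: VV[2]=[0, 0, 0]
Event 1: SEND 2->1: VV[2][2]++ -> VV[2]=[0, 0, 1], msg_vec=[0, 0, 1]; VV[1]=max(VV[1],msg_vec) then VV[1][1]++ -> VV[1]=[0, 1, 1]
Event 2: LOCAL 0: VV[0][0]++ -> VV[0]=[1, 0, 0]
Event 3: LOCAL 2: VV[2][2]++ -> VV[2]=[0, 0, 2]
Event 4: SEND 0->1: VV[0][0]++ -> VV[0]=[2, 0, 0], msg_vec=[2, 0, 0]; VV[1]=max(VV[1],msg_vec) then VV[1][1]++ -> VV[1]=[2, 2, 1]
Event 5: LOCAL 0: VV[0][0]++ -> VV[0]=[3, 0, 0]
Event 6: LOCAL 0: VV[0][0]++ -> VV[0]=[4, 0, 0]
Final vectors: VV[0]=[4, 0, 0]; VV[1]=[2, 2, 1]; VV[2]=[0, 0, 2]

Answer: 0 0 2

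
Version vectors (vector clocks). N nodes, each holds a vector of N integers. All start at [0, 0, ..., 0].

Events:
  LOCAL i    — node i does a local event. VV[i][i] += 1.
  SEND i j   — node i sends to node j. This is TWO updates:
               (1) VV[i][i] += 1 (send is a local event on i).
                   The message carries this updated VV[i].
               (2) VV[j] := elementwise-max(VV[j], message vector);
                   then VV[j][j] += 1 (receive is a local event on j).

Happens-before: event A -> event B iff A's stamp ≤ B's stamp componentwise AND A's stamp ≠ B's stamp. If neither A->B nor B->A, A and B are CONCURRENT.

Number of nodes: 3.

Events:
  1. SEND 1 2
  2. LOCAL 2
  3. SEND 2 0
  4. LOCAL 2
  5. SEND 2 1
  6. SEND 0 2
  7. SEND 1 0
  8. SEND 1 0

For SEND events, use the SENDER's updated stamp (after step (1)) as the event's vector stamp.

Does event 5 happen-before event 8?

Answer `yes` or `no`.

Initial: VV[0]=[0, 0, 0]
Initial: VV[1]=[0, 0, 0]
Initial: VV[2]=[0, 0, 0]
Event 1: SEND 1->2: VV[1][1]++ -> VV[1]=[0, 1, 0], msg_vec=[0, 1, 0]; VV[2]=max(VV[2],msg_vec) then VV[2][2]++ -> VV[2]=[0, 1, 1]
Event 2: LOCAL 2: VV[2][2]++ -> VV[2]=[0, 1, 2]
Event 3: SEND 2->0: VV[2][2]++ -> VV[2]=[0, 1, 3], msg_vec=[0, 1, 3]; VV[0]=max(VV[0],msg_vec) then VV[0][0]++ -> VV[0]=[1, 1, 3]
Event 4: LOCAL 2: VV[2][2]++ -> VV[2]=[0, 1, 4]
Event 5: SEND 2->1: VV[2][2]++ -> VV[2]=[0, 1, 5], msg_vec=[0, 1, 5]; VV[1]=max(VV[1],msg_vec) then VV[1][1]++ -> VV[1]=[0, 2, 5]
Event 6: SEND 0->2: VV[0][0]++ -> VV[0]=[2, 1, 3], msg_vec=[2, 1, 3]; VV[2]=max(VV[2],msg_vec) then VV[2][2]++ -> VV[2]=[2, 1, 6]
Event 7: SEND 1->0: VV[1][1]++ -> VV[1]=[0, 3, 5], msg_vec=[0, 3, 5]; VV[0]=max(VV[0],msg_vec) then VV[0][0]++ -> VV[0]=[3, 3, 5]
Event 8: SEND 1->0: VV[1][1]++ -> VV[1]=[0, 4, 5], msg_vec=[0, 4, 5]; VV[0]=max(VV[0],msg_vec) then VV[0][0]++ -> VV[0]=[4, 4, 5]
Event 5 stamp: [0, 1, 5]
Event 8 stamp: [0, 4, 5]
[0, 1, 5] <= [0, 4, 5]? True. Equal? False. Happens-before: True

Answer: yes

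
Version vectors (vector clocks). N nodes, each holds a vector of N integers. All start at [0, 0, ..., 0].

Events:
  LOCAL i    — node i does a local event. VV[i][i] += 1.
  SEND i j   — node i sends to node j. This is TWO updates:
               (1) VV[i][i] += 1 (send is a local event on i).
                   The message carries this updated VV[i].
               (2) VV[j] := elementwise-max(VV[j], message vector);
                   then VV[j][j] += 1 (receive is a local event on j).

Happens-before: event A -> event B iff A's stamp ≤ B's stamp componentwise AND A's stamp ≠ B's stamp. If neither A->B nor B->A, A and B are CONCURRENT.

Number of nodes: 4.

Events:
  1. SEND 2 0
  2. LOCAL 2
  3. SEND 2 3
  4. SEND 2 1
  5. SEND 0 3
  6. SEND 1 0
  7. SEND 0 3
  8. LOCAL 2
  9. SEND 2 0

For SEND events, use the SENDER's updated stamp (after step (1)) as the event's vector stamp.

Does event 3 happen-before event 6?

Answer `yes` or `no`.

Answer: yes

Derivation:
Initial: VV[0]=[0, 0, 0, 0]
Initial: VV[1]=[0, 0, 0, 0]
Initial: VV[2]=[0, 0, 0, 0]
Initial: VV[3]=[0, 0, 0, 0]
Event 1: SEND 2->0: VV[2][2]++ -> VV[2]=[0, 0, 1, 0], msg_vec=[0, 0, 1, 0]; VV[0]=max(VV[0],msg_vec) then VV[0][0]++ -> VV[0]=[1, 0, 1, 0]
Event 2: LOCAL 2: VV[2][2]++ -> VV[2]=[0, 0, 2, 0]
Event 3: SEND 2->3: VV[2][2]++ -> VV[2]=[0, 0, 3, 0], msg_vec=[0, 0, 3, 0]; VV[3]=max(VV[3],msg_vec) then VV[3][3]++ -> VV[3]=[0, 0, 3, 1]
Event 4: SEND 2->1: VV[2][2]++ -> VV[2]=[0, 0, 4, 0], msg_vec=[0, 0, 4, 0]; VV[1]=max(VV[1],msg_vec) then VV[1][1]++ -> VV[1]=[0, 1, 4, 0]
Event 5: SEND 0->3: VV[0][0]++ -> VV[0]=[2, 0, 1, 0], msg_vec=[2, 0, 1, 0]; VV[3]=max(VV[3],msg_vec) then VV[3][3]++ -> VV[3]=[2, 0, 3, 2]
Event 6: SEND 1->0: VV[1][1]++ -> VV[1]=[0, 2, 4, 0], msg_vec=[0, 2, 4, 0]; VV[0]=max(VV[0],msg_vec) then VV[0][0]++ -> VV[0]=[3, 2, 4, 0]
Event 7: SEND 0->3: VV[0][0]++ -> VV[0]=[4, 2, 4, 0], msg_vec=[4, 2, 4, 0]; VV[3]=max(VV[3],msg_vec) then VV[3][3]++ -> VV[3]=[4, 2, 4, 3]
Event 8: LOCAL 2: VV[2][2]++ -> VV[2]=[0, 0, 5, 0]
Event 9: SEND 2->0: VV[2][2]++ -> VV[2]=[0, 0, 6, 0], msg_vec=[0, 0, 6, 0]; VV[0]=max(VV[0],msg_vec) then VV[0][0]++ -> VV[0]=[5, 2, 6, 0]
Event 3 stamp: [0, 0, 3, 0]
Event 6 stamp: [0, 2, 4, 0]
[0, 0, 3, 0] <= [0, 2, 4, 0]? True. Equal? False. Happens-before: True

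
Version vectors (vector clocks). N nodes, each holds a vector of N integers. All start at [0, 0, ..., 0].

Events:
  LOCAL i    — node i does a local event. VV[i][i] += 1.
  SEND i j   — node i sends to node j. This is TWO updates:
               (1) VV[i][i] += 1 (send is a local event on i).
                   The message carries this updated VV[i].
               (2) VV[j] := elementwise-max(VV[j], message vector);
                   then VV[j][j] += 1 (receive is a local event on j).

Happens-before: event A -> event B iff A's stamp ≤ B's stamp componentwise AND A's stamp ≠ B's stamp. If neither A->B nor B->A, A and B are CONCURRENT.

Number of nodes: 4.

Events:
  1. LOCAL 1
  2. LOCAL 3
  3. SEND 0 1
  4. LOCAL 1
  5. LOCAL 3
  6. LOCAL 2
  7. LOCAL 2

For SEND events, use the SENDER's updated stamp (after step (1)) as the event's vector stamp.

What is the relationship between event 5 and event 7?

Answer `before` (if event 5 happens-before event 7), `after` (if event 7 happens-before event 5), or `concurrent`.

Initial: VV[0]=[0, 0, 0, 0]
Initial: VV[1]=[0, 0, 0, 0]
Initial: VV[2]=[0, 0, 0, 0]
Initial: VV[3]=[0, 0, 0, 0]
Event 1: LOCAL 1: VV[1][1]++ -> VV[1]=[0, 1, 0, 0]
Event 2: LOCAL 3: VV[3][3]++ -> VV[3]=[0, 0, 0, 1]
Event 3: SEND 0->1: VV[0][0]++ -> VV[0]=[1, 0, 0, 0], msg_vec=[1, 0, 0, 0]; VV[1]=max(VV[1],msg_vec) then VV[1][1]++ -> VV[1]=[1, 2, 0, 0]
Event 4: LOCAL 1: VV[1][1]++ -> VV[1]=[1, 3, 0, 0]
Event 5: LOCAL 3: VV[3][3]++ -> VV[3]=[0, 0, 0, 2]
Event 6: LOCAL 2: VV[2][2]++ -> VV[2]=[0, 0, 1, 0]
Event 7: LOCAL 2: VV[2][2]++ -> VV[2]=[0, 0, 2, 0]
Event 5 stamp: [0, 0, 0, 2]
Event 7 stamp: [0, 0, 2, 0]
[0, 0, 0, 2] <= [0, 0, 2, 0]? False
[0, 0, 2, 0] <= [0, 0, 0, 2]? False
Relation: concurrent

Answer: concurrent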